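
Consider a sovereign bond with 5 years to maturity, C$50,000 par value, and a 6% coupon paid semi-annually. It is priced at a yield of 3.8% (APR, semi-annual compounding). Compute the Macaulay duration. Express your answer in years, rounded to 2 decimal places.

4.43 years

Periodic yield y = 0.019. Discount each cash flow and weight by its period:
  t   CF        PV=CF/(1+0.019)^t    t·PV
  1     1,500.00     1,472.0314     1,472.0314
  2     1,500.00     1,444.5843     2,889.1686
  3     1,500.00     1,417.6490     4,252.9469
  4     1,500.00     1,391.2159     5,564.8635
  5     1,500.00     1,365.2756     6,826.3782
  6     1,500.00     1,339.8191     8,038.9144
  7     1,500.00     1,314.8372     9,203.8601
  8     1,500.00     1,290.3211    10,322.5685
  9     1,500.00     1,266.2621    11,396.3588
  10   51,500.00    42,664.3751   426,643.7510
  Σ                 54,966.3707   486,610.8414
Price P = Σ PV = 54,966.3707.
Macaulay duration = Σ(t·PV) / P = 486,610.8414 / 54,966.3707 = 8.85288 half-year periods.
In years: 8.85288 / 2 = 4.42644 years.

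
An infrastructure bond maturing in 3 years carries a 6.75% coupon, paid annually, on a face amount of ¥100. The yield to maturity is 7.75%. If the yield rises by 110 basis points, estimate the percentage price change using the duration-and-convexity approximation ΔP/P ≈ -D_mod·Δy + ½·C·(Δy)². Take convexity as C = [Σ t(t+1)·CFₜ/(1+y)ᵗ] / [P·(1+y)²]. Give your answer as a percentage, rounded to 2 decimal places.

-2.81%

With y = 0.0775:
  t   CF        PV=CF/(1+0.0775)^t    t·PV        t(t+1)·PV
  1         6.75         6.2645         6.2645          12.5290
  2         6.75         5.8139        11.6278          34.8835
  3       106.75        85.3328       255.9984       1,023.9937
  Σ                     97.4112       273.8908       1,071.4063
P = 97.4112; D_Mac = 2.81170 yrs; D_mod = 2.60946 yrs; C = 9.47350.
Duration effect: -2.60946 × (+0.011) = -0.028704
Convexity effect: 0.5 × 9.47350 × (0.011)² = +0.0005731
ΔP/P ≈ -0.028704 + 0.0005731 = -0.028131 = -2.8131%.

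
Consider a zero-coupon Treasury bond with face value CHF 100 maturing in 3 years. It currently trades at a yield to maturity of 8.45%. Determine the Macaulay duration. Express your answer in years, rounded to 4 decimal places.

3.0000 years

A zero-coupon bond has a single cash flow at maturity, so its Macaulay duration equals its maturity: 3 years.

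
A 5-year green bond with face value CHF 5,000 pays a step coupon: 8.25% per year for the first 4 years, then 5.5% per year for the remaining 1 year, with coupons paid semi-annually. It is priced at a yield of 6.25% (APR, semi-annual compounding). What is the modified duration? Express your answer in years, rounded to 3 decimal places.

Periodic yield y = 0.03125. First find Macaulay duration:
  t   CF        PV=CF/(1+0.03125)^t    t·PV
  1       206.25       200.0000       200.0000
  2       206.25       193.9394       387.8788
  3       206.25       188.0624       564.1873
  4       206.25       182.3636       729.4543
  5       206.25       176.8374       884.1871
  6       206.25       171.4787     1,028.8722
  7       206.25       166.2824     1,163.9766
  8       206.25       161.2435     1,289.9481
  9       137.50       104.2382       938.1441
  10    5,137.50     3,776.6977    37,766.9766
  Σ                  5,321.1433    44,953.6252
P = 5,321.1433; Macaulay duration = 44,953.6252 / 5,321.1433 = 8.44811 half-year periods = 4.22406 years.
Modified duration = D_Mac / (1 + y) = 4.22406 / 1.03125 = 4.09606 years.

4.096 years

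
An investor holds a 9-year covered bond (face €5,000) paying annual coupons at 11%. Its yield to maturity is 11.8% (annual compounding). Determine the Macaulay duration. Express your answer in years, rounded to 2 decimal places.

6.08 years

Periodic yield y = 0.118. Discount each cash flow and weight by its year:
  t   CF        PV=CF/(1+0.118)^t    t·PV
  1       550.00       491.9499       491.9499
  2       550.00       440.0268       880.0535
  3       550.00       393.5839     1,180.7516
  4       550.00       352.0428     1,408.1712
  5       550.00       314.8862     1,574.4312
  6       550.00       281.6514     1,689.9082
  7       550.00       251.9243     1,763.4701
  8       550.00       225.3348     1,802.6784
  9     5,550.00     2,033.8398    18,304.5586
  Σ                  4,785.2399    29,095.9727
Price P = Σ PV = 4,785.2399.
Macaulay duration = Σ(t·PV) / P = 29,095.9727 / 4,785.2399 = 6.08036 years.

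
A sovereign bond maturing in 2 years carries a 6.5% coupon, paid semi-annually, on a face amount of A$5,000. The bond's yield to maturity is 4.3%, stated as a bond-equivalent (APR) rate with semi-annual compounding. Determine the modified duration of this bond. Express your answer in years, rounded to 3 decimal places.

Periodic yield y = 0.0215. First find Macaulay duration:
  t   CF        PV=CF/(1+0.0215)^t    t·PV
  1       162.50       159.0798       159.0798
  2       162.50       155.7316       311.4631
  3       162.50       152.4538       457.3614
  4     5,162.50     4,741.3998    18,965.5994
  Σ                  5,208.6650    19,893.5037
P = 5,208.6650; Macaulay duration = 19,893.5037 / 5,208.6650 = 3.81931 half-year periods = 1.90965 years.
Modified duration = D_Mac / (1 + y) = 1.90965 / 1.0215 = 1.86946 years.

1.869 years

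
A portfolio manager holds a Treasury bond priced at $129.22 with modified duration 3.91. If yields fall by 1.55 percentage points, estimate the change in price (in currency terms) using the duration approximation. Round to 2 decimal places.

Duration approximation: ΔP/P ≈ -D_mod · Δy = -3.91 × (-0.0155) = +0.060605.
ΔP ≈ 129.22 × (+0.060605) = +7.8313781.

+$7.83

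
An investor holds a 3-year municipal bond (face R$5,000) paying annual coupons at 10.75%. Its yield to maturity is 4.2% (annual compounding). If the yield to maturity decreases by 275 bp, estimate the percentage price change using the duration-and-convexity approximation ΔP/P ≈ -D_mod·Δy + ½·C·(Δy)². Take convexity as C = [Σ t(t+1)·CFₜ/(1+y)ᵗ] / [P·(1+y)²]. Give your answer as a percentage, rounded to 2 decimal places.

+7.61%

With y = 0.042:
  t   CF        PV=CF/(1+0.042)^t    t·PV        t(t+1)·PV
  1       537.50       515.8349       515.8349       1,031.6699
  2       537.50       495.0431       990.0862       2,970.2587
  3     5,537.50     4,894.5254    14,683.5761      58,734.3042
  Σ                  5,905.4034    16,189.4972      62,736.2328
P = 5,905.4034; D_Mac = 2.74147 yrs; D_mod = 2.63097 yrs; C = 9.78438.
Duration effect: -2.63097 × (-0.0275) = +0.072352
Convexity effect: 0.5 × 9.78438 × (-0.0275)² = +0.0036997
ΔP/P ≈ +0.072352 + 0.0036997 = +0.076051 = +7.6051%.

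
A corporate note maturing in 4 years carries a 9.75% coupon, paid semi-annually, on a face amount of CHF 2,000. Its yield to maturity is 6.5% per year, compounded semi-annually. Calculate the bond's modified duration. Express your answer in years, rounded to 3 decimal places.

3.334 years

Periodic yield y = 0.0325. First find Macaulay duration:
  t   CF        PV=CF/(1+0.0325)^t    t·PV
  1        97.50        94.4310        94.4310
  2        97.50        91.4586       182.9172
  3        97.50        88.5797       265.7392
  4        97.50        85.7915       343.1661
  5        97.50        83.0911       415.4553
  6        97.50        80.4756       482.8536
  7        97.50        77.9425       545.5973
  8     2,097.50     1,623.9830    12,991.8642
  Σ                  2,225.7530    15,322.0240
P = 2,225.7530; Macaulay duration = 15,322.0240 / 2,225.7530 = 6.88397 half-year periods = 3.44199 years.
Modified duration = D_Mac / (1 + y) = 3.44199 / 1.0325 = 3.33364 years.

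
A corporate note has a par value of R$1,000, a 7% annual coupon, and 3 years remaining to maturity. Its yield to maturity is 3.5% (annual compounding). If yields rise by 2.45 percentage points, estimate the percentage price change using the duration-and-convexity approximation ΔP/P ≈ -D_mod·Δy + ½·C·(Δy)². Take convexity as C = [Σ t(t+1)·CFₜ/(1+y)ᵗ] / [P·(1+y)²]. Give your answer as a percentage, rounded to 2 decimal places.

-6.36%

With y = 0.035:
  t   CF        PV=CF/(1+0.035)^t    t·PV        t(t+1)·PV
  1        70.00        67.6329        67.6329         135.2657
  2        70.00        65.3457       130.6915         392.0745
  3     1,070.00       965.0787     2,895.2361      11,580.9443
  Σ                  1,098.0573     3,093.5604      12,108.2845
P = 1,098.0573; D_Mac = 2.81730 yrs; D_mod = 2.72203 yrs; C = 10.29383.
Duration effect: -2.72203 × (+0.0245) = -0.066690
Convexity effect: 0.5 × 10.29383 × (0.0245)² = +0.0030894
ΔP/P ≈ -0.066690 + 0.0030894 = -0.063600 = -6.3600%.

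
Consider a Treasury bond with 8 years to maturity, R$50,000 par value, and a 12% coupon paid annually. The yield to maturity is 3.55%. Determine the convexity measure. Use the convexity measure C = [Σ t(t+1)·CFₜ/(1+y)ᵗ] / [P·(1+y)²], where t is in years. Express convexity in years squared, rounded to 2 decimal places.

45.85

With y = 0.0355:
  t   CF        PV=CF/(1+0.0355)^t    t·PV        t(t+1)·PV
  1     6,000.00     5,794.3023     5,794.3023      11,588.6045
  2     6,000.00     5,595.6565    11,191.3129      33,573.9388
  3     6,000.00     5,403.8208    16,211.4625      64,845.8499
  4     6,000.00     5,218.5619    20,874.2475     104,371.2376
  5     6,000.00     5,039.6542    25,198.2708     151,189.6247
  6     6,000.00     4,866.8799    29,201.2795     204,408.9566
  7     6,000.00     4,700.0289    32,900.2023     263,201.6180
  8    56,000.00    42,363.0481   338,904.3850   3,050,139.4654
  Σ                 78,981.9525   480,275.4628   3,883,319.2956
P = 78,981.9525.
Convexity = Σ t(t+1)·PV / [P·(1+y)²] = 3,883,319.2956 / (78,981.9525 × 1.072260) = 45.85377.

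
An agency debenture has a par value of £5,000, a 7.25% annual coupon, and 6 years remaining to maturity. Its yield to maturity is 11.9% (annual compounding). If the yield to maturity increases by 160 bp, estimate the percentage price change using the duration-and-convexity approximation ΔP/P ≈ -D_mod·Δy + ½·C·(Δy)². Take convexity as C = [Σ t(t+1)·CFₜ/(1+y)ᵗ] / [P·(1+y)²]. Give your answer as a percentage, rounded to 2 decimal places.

With y = 0.119:
  t   CF        PV=CF/(1+0.119)^t    t·PV        t(t+1)·PV
  1       362.50       323.9500       323.9500         647.8999
  2       362.50       289.4995       578.9990       1,736.9971
  3       362.50       258.7127       776.1381       3,104.5524
  4       362.50       231.1999       924.7996       4,623.9982
  5       362.50       206.6130     1,033.0648       6,198.3891
  6     5,362.50     2,731.4093    16,388.4559     114,719.1912
  Σ                  4,041.3844    20,025.4075     131,031.0279
P = 4,041.3844; D_Mac = 4.95509 yrs; D_mod = 4.42814 yrs; C = 25.89309.
Duration effect: -4.42814 × (+0.016) = -0.070850
Convexity effect: 0.5 × 25.89309 × (0.016)² = +0.0033143
ΔP/P ≈ -0.070850 + 0.0033143 = -0.067536 = -6.7536%.

-6.75%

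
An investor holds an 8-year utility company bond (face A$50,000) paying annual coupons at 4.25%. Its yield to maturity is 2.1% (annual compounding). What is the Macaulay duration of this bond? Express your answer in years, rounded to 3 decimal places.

Periodic yield y = 0.021. Discount each cash flow and weight by its year:
  t   CF        PV=CF/(1+0.021)^t    t·PV
  1     2,125.00     2,081.2929     2,081.2929
  2     2,125.00     2,038.4847     4,076.9693
  3     2,125.00     1,996.5570     5,989.6709
  4     2,125.00     1,955.4917     7,821.9666
  5     2,125.00     1,915.2710     9,576.3548
  6     2,125.00     1,875.8775    11,255.2652
  7     2,125.00     1,837.2944    12,861.0605
  8    52,125.00    44,140.7930   353,126.3442
  Σ                 57,841.0620   406,788.9243
Price P = Σ PV = 57,841.0620.
Macaulay duration = Σ(t·PV) / P = 406,788.9243 / 57,841.0620 = 7.03287 years.

7.033 years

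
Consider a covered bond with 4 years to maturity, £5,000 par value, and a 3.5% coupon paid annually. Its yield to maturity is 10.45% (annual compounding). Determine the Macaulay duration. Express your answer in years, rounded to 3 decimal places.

Periodic yield y = 0.1045. Discount each cash flow and weight by its year:
  t   CF        PV=CF/(1+0.1045)^t    t·PV
  1       175.00       158.4427       158.4427
  2       175.00       143.4520       286.9040
  3       175.00       129.8796       389.6388
  4     5,175.00     3,477.3425    13,909.3702
  Σ                  3,909.1169    14,744.3556
Price P = Σ PV = 3,909.1169.
Macaulay duration = Σ(t·PV) / P = 14,744.3556 / 3,909.1169 = 3.77179 years.

3.772 years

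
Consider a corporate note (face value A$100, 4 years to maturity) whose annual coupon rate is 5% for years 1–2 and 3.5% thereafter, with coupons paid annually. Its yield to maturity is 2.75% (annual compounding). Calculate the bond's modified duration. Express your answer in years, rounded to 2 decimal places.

Periodic yield y = 0.0275. First find Macaulay duration:
  t   CF        PV=CF/(1+0.0275)^t    t·PV
  1         5.00         4.8662         4.8662
  2         5.00         4.7359         9.4719
  3         3.50         3.2264         9.6793
  4       103.50        92.8567       371.4266
  Σ                    105.6852       395.4440
P = 105.6852; Macaulay duration = 395.4440 / 105.6852 = 3.74172 years.
Modified duration = D_Mac / (1 + y) = 3.74172 / 1.0275 = 3.64157 years.

3.64 years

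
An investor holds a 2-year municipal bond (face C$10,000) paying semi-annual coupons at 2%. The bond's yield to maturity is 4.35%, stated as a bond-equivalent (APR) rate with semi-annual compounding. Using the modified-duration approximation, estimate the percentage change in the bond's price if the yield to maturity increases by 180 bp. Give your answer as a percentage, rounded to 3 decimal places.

Periodic yield y = 0.02175. Modified duration first:
  t   CF        PV=CF/(1+0.02175)^t    t·PV
  1       100.00        97.8713        97.8713
  2       100.00        95.7879       191.5758
  3       100.00        93.7489       281.2466
  4    10,100.00     9,267.0774    37,068.3094
  Σ                  9,554.4854    37,639.0032
P = 9,554.4854; D_Mac = 3.93941 half-year periods = 1.96970 yrs; D_mod = 1.96970/(1+0.02175) = 1.92777 yrs.
ΔP/P ≈ -D_mod · Δy = -1.92777 × (+0.018) = -0.034700 = -3.4700%.

-3.470%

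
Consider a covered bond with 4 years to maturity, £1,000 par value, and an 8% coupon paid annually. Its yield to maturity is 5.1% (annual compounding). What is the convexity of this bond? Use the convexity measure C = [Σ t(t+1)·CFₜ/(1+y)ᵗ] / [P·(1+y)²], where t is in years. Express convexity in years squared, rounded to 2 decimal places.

15.70

With y = 0.051:
  t   CF        PV=CF/(1+0.051)^t    t·PV        t(t+1)·PV
  1        80.00        76.1180        76.1180         152.2360
  2        80.00        72.4243       144.8487         434.5460
  3        80.00        68.9099       206.7298         826.9192
  4     1,080.00       885.1419     3,540.5675      17,702.8377
  Σ                  1,102.5941     3,968.2640      19,116.5389
P = 1,102.5941.
Convexity = Σ t(t+1)·PV / [P·(1+y)²] = 19,116.5389 / (1,102.5941 × 1.104601) = 15.69597.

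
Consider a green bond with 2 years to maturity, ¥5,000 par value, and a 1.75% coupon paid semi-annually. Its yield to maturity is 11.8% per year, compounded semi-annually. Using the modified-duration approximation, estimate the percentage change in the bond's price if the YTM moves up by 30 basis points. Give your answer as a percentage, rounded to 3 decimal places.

Periodic yield y = 0.059. Modified duration first:
  t   CF        PV=CF/(1+0.059)^t    t·PV
  1        43.75        41.3126        41.3126
  2        43.75        39.0109        78.0218
  3        43.75        36.8375       110.5125
  4     5,043.75     4,010.2340    16,040.9359
  Σ                  4,127.3949    16,270.7828
P = 4,127.3949; D_Mac = 3.94214 half-year periods = 1.97107 yrs; D_mod = 1.97107/(1+0.059) = 1.86126 yrs.
ΔP/P ≈ -D_mod · Δy = -1.86126 × (+0.003) = -0.005584 = -0.5584%.

-0.558%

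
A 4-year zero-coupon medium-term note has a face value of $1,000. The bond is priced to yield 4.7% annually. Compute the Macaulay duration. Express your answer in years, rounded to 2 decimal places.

4.00 years

A zero-coupon bond has a single cash flow at maturity, so its Macaulay duration equals its maturity: 4 years.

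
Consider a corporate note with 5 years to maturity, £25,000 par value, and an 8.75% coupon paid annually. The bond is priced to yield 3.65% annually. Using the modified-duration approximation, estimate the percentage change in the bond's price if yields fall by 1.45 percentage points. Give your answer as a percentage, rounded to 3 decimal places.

+6.067%

Periodic yield y = 0.0365. Modified duration first:
  t   CF        PV=CF/(1+0.0365)^t    t·PV
  1     2,187.50     2,110.4679     2,110.4679
  2     2,187.50     2,036.1485     4,072.2970
  3     2,187.50     1,964.4462     5,893.3386
  4     2,187.50     1,895.2689     7,581.0756
  5    27,187.50    22,725.9864   113,629.9319
  Σ                 30,732.3179   133,287.1111
P = 30,732.3179; D_Mac = 4.33703 yrs; D_mod = 4.33703/(1+0.0365) = 4.18431 yrs.
ΔP/P ≈ -D_mod · Δy = -4.18431 × (-0.0145) = +0.060672 = +6.0672%.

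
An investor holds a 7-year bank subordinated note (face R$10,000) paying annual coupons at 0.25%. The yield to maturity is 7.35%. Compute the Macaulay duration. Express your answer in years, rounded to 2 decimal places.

Periodic yield y = 0.0735. Discount each cash flow and weight by its year:
  t   CF        PV=CF/(1+0.0735)^t    t·PV
  1        25.00        23.2883        23.2883
  2        25.00        21.6938        43.3876
  3        25.00        20.2085        60.6255
  4        25.00        18.8249        75.2995
  5        25.00        17.5360        87.6798
  6        25.00        16.3353        98.0119
  7    10,025.00     6,101.9696    42,713.7872
  Σ                  6,219.8564    43,102.0799
Price P = Σ PV = 6,219.8564.
Macaulay duration = Σ(t·PV) / P = 43,102.0799 / 6,219.8564 = 6.92975 years.

6.93 years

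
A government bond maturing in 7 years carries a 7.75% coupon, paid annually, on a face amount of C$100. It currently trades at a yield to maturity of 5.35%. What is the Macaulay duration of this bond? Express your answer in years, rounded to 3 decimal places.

5.751 years

Periodic yield y = 0.0535. Discount each cash flow and weight by its year:
  t   CF        PV=CF/(1+0.0535)^t    t·PV
  1         7.75         7.3564         7.3564
  2         7.75         6.9828        13.9657
  3         7.75         6.6282        19.8847
  4         7.75         6.2916        25.1665
  5         7.75         5.9721        29.8606
  6         7.75         5.6688        34.0131
  7       107.75        74.8127       523.6891
  Σ                    113.7129       653.9362
Price P = Σ PV = 113.7129.
Macaulay duration = Σ(t·PV) / P = 653.9362 / 113.7129 = 5.75077 years.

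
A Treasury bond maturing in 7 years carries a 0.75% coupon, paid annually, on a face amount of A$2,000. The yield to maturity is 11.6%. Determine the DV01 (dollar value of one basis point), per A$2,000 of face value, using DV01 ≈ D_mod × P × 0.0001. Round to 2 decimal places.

Periodic yield y = 0.116.
  t   CF        PV=CF/(1+0.116)^t    t·PV
  1        15.00        13.4409        13.4409
  2        15.00        12.0438        24.0876
  3        15.00        10.7919        32.3758
  4        15.00         9.6702        38.6807
  5        15.00         8.6650        43.3252
  6        15.00         7.7644        46.5862
  7     2,015.00       934.5998     6,542.1987
  Σ                    996.9760     6,740.6949
P = 996.9760; D_Mac = 6.76114 yrs; D_mod = 6.05837 yrs.
DV01 ≈ 6.05837 × 996.9760 × 0.0001 = 0.604005.

A$0.60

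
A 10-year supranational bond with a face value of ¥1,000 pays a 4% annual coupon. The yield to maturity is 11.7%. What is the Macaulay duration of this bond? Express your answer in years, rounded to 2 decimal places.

7.79 years

Periodic yield y = 0.117. Discount each cash flow and weight by its year:
  t   CF        PV=CF/(1+0.117)^t    t·PV
  1        40.00        35.8102        35.8102
  2        40.00        32.0593        64.1185
  3        40.00        28.7012        86.1037
  4        40.00        25.6949       102.7797
  5        40.00        23.0035       115.0176
  6        40.00        20.5940       123.5641
  7        40.00        18.4369       129.0583
  8        40.00        16.5057       132.0458
  9        40.00        14.7768       132.9915
  10    1,040.00       343.9550     3,439.5499
  Σ                    559.5376     4,361.0392
Price P = Σ PV = 559.5376.
Macaulay duration = Σ(t·PV) / P = 4,361.0392 / 559.5376 = 7.79401 years.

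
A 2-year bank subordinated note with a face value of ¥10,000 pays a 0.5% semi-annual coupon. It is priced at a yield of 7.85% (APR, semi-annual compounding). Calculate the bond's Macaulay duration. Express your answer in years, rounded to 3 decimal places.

1.992 years

Periodic yield y = 0.03925. Discount each cash flow and weight by its period:
  t   CF        PV=CF/(1+0.03925)^t    t·PV
  1        25.00        24.0558        24.0558
  2        25.00        23.1473        46.2946
  3        25.00        22.2731        66.8192
  4    10,025.00     8,594.1761    34,376.7044
  Σ                  8,663.6523    34,513.8740
Price P = Σ PV = 8,663.6523.
Macaulay duration = Σ(t·PV) / P = 34,513.8740 / 8,663.6523 = 3.98376 half-year periods.
In years: 3.98376 / 2 = 1.99188 years.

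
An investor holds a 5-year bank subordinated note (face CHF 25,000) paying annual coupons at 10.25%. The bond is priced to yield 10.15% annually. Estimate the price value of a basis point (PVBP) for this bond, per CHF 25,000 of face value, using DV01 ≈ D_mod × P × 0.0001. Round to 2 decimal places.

Periodic yield y = 0.1015.
  t   CF        PV=CF/(1+0.1015)^t    t·PV
  1     2,562.50     2,326.3731     2,326.3731
  2     2,562.50     2,112.0047     4,224.0093
  3     2,562.50     1,917.3896     5,752.1688
  4     2,562.50     1,740.7078     6,962.8311
  5    27,562.50    16,997.9325    84,989.6623
  Σ                 25,094.4076   104,255.0447
P = 25,094.4076; D_Mac = 4.15451 yrs; D_mod = 3.77169 yrs.
DV01 ≈ 3.77169 × 25,094.4076 × 0.0001 = 9.464825.

CHF 9.46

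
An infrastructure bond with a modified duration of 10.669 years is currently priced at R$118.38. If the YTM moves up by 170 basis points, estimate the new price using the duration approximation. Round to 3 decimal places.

R$96.909

Duration approximation: ΔP/P ≈ -D_mod · Δy = -10.669 × (+0.017) = -0.181373.
New price ≈ 118.38 × (1 - 0.181373) = 96.90906426.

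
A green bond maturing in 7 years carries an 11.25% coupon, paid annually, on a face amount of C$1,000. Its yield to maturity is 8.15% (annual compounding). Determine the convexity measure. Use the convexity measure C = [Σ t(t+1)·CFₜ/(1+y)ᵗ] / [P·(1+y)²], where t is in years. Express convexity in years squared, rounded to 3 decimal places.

With y = 0.0815:
  t   CF        PV=CF/(1+0.0815)^t    t·PV        t(t+1)·PV
  1       112.50       104.0222       104.0222         208.0444
  2       112.50        96.1833       192.3665         577.0995
  3       112.50        88.9350       266.8051       1,067.2206
  4       112.50        82.2331       328.9322       1,644.6611
  5       112.50        76.0361       380.1806       2,281.0834
  6       112.50        70.3062       421.8370       2,952.8587
  7     1,112.50       642.8570     4,499.9988      35,999.9900
  Σ                  1,160.5728     6,194.1423      44,730.9577
P = 1,160.5728.
Convexity = Σ t(t+1)·PV / [P·(1+y)²] = 44,730.9577 / (1,160.5728 × 1.169642) = 32.95207.

32.952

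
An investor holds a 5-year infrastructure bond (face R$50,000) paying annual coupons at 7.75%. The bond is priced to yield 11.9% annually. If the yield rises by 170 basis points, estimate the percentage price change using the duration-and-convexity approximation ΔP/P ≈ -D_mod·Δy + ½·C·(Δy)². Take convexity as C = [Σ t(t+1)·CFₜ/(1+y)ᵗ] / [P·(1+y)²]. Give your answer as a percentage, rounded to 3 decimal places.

-6.204%

With y = 0.119:
  t   CF        PV=CF/(1+0.119)^t    t·PV        t(t+1)·PV
  1     3,875.00     3,462.9133     3,462.9133       6,925.8266
  2     3,875.00     3,094.6500     6,189.2999      18,567.8998
  3     3,875.00     2,765.5496     8,296.6487      33,186.5948
  4     3,875.00     2,471.4473     9,885.7893      49,428.9467
  5    53,875.00    30,706.9619   153,534.8096     921,208.8578
  Σ                 42,501.5221   181,369.4610   1,029,318.1259
P = 42,501.5221; D_Mac = 4.26736 yrs; D_mod = 3.81355 yrs; C = 19.34127.
Duration effect: -3.81355 × (+0.017) = -0.064830
Convexity effect: 0.5 × 19.34127 × (0.017)² = +0.0027948
ΔP/P ≈ -0.064830 + 0.0027948 = -0.062036 = -6.2036%.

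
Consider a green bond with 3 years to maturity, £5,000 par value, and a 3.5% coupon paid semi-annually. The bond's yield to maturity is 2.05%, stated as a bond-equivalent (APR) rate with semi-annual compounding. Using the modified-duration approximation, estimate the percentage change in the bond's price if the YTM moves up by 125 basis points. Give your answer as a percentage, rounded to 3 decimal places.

Periodic yield y = 0.01025. Modified duration first:
  t   CF        PV=CF/(1+0.01025)^t    t·PV
  1        87.50        86.6122        86.6122
  2        87.50        85.7335       171.4669
  3        87.50        84.8636       254.5908
  4        87.50        84.0026       336.0103
  5        87.50        83.1503       415.7514
  6     5,087.50     4,785.5435    28,713.2610
  Σ                  5,209.9056    29,977.6927
P = 5,209.9056; D_Mac = 5.75398 half-year periods = 2.87699 yrs; D_mod = 2.87699/(1+0.01025) = 2.84780 yrs.
ΔP/P ≈ -D_mod · Δy = -2.84780 × (+0.0125) = -0.035598 = -3.5598%.

-3.560%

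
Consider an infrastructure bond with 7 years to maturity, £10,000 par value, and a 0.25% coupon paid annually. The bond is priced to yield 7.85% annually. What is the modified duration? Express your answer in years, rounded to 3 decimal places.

6.424 years

Periodic yield y = 0.0785. First find Macaulay duration:
  t   CF        PV=CF/(1+0.0785)^t    t·PV
  1        25.00        23.1803        23.1803
  2        25.00        21.4931        42.9863
  3        25.00        19.9287        59.7862
  4        25.00        18.4782        73.9128
  5        25.00        17.1332        85.6662
  6        25.00        15.8862        95.3170
  7    10,025.00     5,906.6785    41,346.7497
  Σ                  6,022.7783    41,727.5984
P = 6,022.7783; Macaulay duration = 41,727.5984 / 6,022.7783 = 6.92830 years.
Modified duration = D_Mac / (1 + y) = 6.92830 / 1.0785 = 6.42401 years.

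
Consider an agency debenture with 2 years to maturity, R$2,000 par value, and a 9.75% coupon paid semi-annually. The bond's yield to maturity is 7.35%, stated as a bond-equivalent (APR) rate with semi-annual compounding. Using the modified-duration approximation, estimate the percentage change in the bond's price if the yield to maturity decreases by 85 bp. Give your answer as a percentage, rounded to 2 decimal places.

Periodic yield y = 0.03675. Modified duration first:
  t   CF        PV=CF/(1+0.03675)^t    t·PV
  1        97.50        94.0439        94.0439
  2        97.50        90.7103       181.4206
  3        97.50        87.4948       262.4845
  4     2,097.50     1,815.5399     7,262.1595
  Σ                  2,087.7889     7,800.1085
P = 2,087.7889; D_Mac = 3.73606 half-year periods = 1.86803 yrs; D_mod = 1.86803/(1+0.03675) = 1.80181 yrs.
ΔP/P ≈ -D_mod · Δy = -1.80181 × (-0.0085) = +0.015315 = +1.5315%.

+1.53%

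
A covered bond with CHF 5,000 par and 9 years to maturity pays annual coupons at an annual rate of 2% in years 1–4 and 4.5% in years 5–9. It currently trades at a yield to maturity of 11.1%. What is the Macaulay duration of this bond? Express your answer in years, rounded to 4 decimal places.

Periodic yield y = 0.111. Discount each cash flow and weight by its year:
  t   CF        PV=CF/(1+0.111)^t    t·PV
  1       100.00        90.0090        90.0090
  2       100.00        81.0162       162.0324
  3       100.00        72.9219       218.7656
  4       100.00        65.6363       262.5450
  5       225.00       132.9267       664.6335
  6       225.00       119.6460       717.8760
  7       225.00       107.6922       753.8452
  8       225.00        96.9326       775.4611
  9     5,225.00     2,026.0948    18,234.8533
  Σ                  2,792.8756    21,880.0211
Price P = Σ PV = 2,792.8756.
Macaulay duration = Σ(t·PV) / P = 21,880.0211 / 2,792.8756 = 7.83423 years.

7.8342 years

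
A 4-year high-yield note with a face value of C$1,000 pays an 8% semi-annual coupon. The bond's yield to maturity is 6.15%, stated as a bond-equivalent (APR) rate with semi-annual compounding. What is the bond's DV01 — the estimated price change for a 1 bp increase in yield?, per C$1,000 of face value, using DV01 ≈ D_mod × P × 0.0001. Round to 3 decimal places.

Periodic yield y = 0.03075.
  t   CF        PV=CF/(1+0.03075)^t    t·PV
  1        40.00        38.8067        38.8067
  2        40.00        37.6490        75.2980
  3        40.00        36.5258       109.5775
  4        40.00        35.4362       141.7446
  5        40.00        34.3790       171.8950
  6        40.00        33.3534       200.1203
  7        40.00        32.3584       226.5086
  8     1,040.00       816.2188     6,529.7504
  Σ                  1,064.7272     7,493.7010
P = 1,064.7272; D_Mac = 7.03814 half-year periods = 3.51907 yrs; D_mod = 3.41409 yrs.
DV01 ≈ 3.41409 × 1,064.7272 × 0.0001 = 0.363507.

C$0.364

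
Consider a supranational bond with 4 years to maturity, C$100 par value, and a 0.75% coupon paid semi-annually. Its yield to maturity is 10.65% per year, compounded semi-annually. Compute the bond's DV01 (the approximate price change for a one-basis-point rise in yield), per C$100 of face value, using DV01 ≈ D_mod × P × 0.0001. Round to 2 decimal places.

C$0.03

Periodic yield y = 0.05325.
  t   CF        PV=CF/(1+0.05325)^t    t·PV
  1        0.375         0.3560         0.3560
  2        0.375         0.3380         0.6761
  3        0.375         0.3209         0.9628
  4        0.375         0.3047         1.2189
  5        0.375         0.2893         1.4466
  6        0.375         0.2747         1.6481
  7        0.375         0.2608         1.8256
  8      100.375        66.2787       530.2294
  Σ                     68.4232       538.3636
P = 68.4232; D_Mac = 7.86814 half-year periods = 3.93407 yrs; D_mod = 3.73517 yrs.
DV01 ≈ 3.73517 × 68.4232 × 0.0001 = 0.025557.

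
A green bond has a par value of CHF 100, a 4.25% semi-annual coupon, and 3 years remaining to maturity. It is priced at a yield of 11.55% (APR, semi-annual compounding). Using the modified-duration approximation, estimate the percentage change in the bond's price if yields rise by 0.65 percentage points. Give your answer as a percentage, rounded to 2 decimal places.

-1.74%

Periodic yield y = 0.05775. Modified duration first:
  t   CF        PV=CF/(1+0.05775)^t    t·PV
  1        2.125         2.0090         2.0090
  2        2.125         1.8993         3.7986
  3        2.125         1.7956         5.3868
  4        2.125         1.6976         6.7903
  5        2.125         1.6049         8.0244
  6      102.125        72.9179       437.5071
  Σ                     81.9242       463.5162
P = 81.9242; D_Mac = 5.65787 half-year periods = 2.82893 yrs; D_mod = 2.82893/(1+0.05775) = 2.67448 yrs.
ΔP/P ≈ -D_mod · Δy = -2.67448 × (+0.0065) = -0.017384 = -1.7384%.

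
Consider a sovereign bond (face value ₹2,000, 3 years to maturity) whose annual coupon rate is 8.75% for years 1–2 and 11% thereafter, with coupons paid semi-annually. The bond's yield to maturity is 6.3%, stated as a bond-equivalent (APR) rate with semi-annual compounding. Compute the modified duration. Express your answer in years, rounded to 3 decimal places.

Periodic yield y = 0.0315. First find Macaulay duration:
  t   CF        PV=CF/(1+0.0315)^t    t·PV
  1        87.50        84.8279        84.8279
  2        87.50        82.2374       164.4749
  3        87.50        79.7261       239.1782
  4        87.50        77.2914       309.1656
  5       110.00        94.1991       470.9953
  6     2,110.00     1,751.7296    10,510.3774
  Σ                  2,170.0114    11,779.0193
P = 2,170.0114; Macaulay duration = 11,779.0193 / 2,170.0114 = 5.42809 half-year periods = 2.71405 years.
Modified duration = D_Mac / (1 + y) = 2.71405 / 1.0315 = 2.63116 years.

2.631 years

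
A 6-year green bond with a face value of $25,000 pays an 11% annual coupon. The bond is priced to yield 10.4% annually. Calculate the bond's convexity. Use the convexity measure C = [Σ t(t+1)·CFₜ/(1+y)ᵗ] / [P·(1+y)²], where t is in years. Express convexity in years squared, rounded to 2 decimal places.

24.77

With y = 0.104:
  t   CF        PV=CF/(1+0.104)^t    t·PV        t(t+1)·PV
  1     2,750.00     2,490.9420     2,490.9420       4,981.8841
  2     2,750.00     2,256.2881     4,512.5761      13,537.7284
  3     2,750.00     2,043.7392     6,131.2176      24,524.8703
  4     2,750.00     1,851.2130     7,404.8522      37,024.2608
  5     2,750.00     1,676.8234     8,384.1170      50,304.7021
  6    27,750.00    15,326.6961    91,960.1768     643,721.2375
  Σ                 25,645.7019   120,883.8817     774,094.6832
P = 25,645.7019.
Convexity = Σ t(t+1)·PV / [P·(1+y)²] = 774,094.6832 / (25,645.7019 × 1.218816) = 24.76517.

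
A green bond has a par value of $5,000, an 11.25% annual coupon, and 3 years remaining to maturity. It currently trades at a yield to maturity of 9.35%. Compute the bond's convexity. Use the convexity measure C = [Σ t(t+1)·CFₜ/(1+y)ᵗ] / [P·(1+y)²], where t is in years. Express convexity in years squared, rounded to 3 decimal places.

With y = 0.0935:
  t   CF        PV=CF/(1+0.0935)^t    t·PV        t(t+1)·PV
  1       562.50       514.4033       514.4033       1,028.8066
  2       562.50       470.4191       940.8382       2,822.5146
  3     5,562.50     4,254.1585    12,762.4754      51,049.9014
  Σ                  5,238.9809    14,217.7169      54,901.2227
P = 5,238.9809.
Convexity = Σ t(t+1)·PV / [P·(1+y)²] = 54,901.2227 / (5,238.9809 × 1.195742) = 8.76390.

8.764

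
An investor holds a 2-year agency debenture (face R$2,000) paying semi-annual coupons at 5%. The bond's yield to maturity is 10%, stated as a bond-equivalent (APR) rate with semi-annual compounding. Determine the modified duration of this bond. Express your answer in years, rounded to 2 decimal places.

1.83 years

Periodic yield y = 0.05. First find Macaulay duration:
  t   CF        PV=CF/(1+0.05)^t    t·PV
  1        50.00        47.6190        47.6190
  2        50.00        45.3515        90.7029
  3        50.00        43.1919       129.5756
  4     2,050.00     1,686.5401     6,746.1603
  Σ                  1,822.7025     7,014.0579
P = 1,822.7025; Macaulay duration = 7,014.0579 / 1,822.7025 = 3.84816 half-year periods = 1.92408 years.
Modified duration = D_Mac / (1 + y) = 1.92408 / 1.05 = 1.83246 years.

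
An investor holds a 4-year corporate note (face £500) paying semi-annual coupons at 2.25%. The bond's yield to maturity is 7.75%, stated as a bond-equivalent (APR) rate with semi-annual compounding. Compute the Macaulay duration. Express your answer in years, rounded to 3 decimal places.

3.827 years

Periodic yield y = 0.03875. Discount each cash flow and weight by its period:
  t   CF        PV=CF/(1+0.03875)^t    t·PV
  1        5.625         5.4152         5.4152
  2        5.625         5.2132        10.4263
  3        5.625         5.0187        15.0560
  4        5.625         4.8315        19.3258
  5        5.625         4.6512        23.2561
  6        5.625         4.4777        26.8663
  7        5.625         4.3107        30.1747
  8      505.625       373.0270     2,984.2158
  Σ                    406.9450     3,114.7363
Price P = Σ PV = 406.9450.
Macaulay duration = Σ(t·PV) / P = 3,114.7363 / 406.9450 = 7.65395 half-year periods.
In years: 7.65395 / 2 = 3.82697 years.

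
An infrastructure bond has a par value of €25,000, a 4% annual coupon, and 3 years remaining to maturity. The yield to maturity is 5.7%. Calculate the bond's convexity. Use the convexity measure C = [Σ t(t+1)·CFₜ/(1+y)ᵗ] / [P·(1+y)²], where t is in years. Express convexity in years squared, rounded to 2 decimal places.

10.18

With y = 0.057:
  t   CF        PV=CF/(1+0.057)^t    t·PV        t(t+1)·PV
  1     1,000.00       946.0738       946.0738       1,892.1476
  2     1,000.00       895.0556     1,790.1112       5,370.3337
  3    26,000.00    22,016.5054    66,049.5162     264,198.0648
  Σ                 23,857.6348    68,785.7012     271,460.5461
P = 23,857.6348.
Convexity = Σ t(t+1)·PV / [P·(1+y)²] = 271,460.5461 / (23,857.6348 × 1.117249) = 10.18426.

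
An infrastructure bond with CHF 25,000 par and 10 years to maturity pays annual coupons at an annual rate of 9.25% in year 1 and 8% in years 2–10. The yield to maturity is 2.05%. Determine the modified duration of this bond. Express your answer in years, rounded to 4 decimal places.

Periodic yield y = 0.0205. First find Macaulay duration:
  t   CF        PV=CF/(1+0.0205)^t    t·PV
  1     2,312.50     2,266.0461     2,266.0461
  2     2,000.00     1,920.4543     3,840.9086
  3     2,000.00     1,881.8758     5,645.6275
  4     2,000.00     1,844.0724     7,376.2895
  5     2,000.00     1,807.0283     9,035.1414
  6     2,000.00     1,770.7284    10,624.3701
  7     2,000.00     1,735.1576    12,146.1034
  8     2,000.00     1,700.3014    13,602.4115
  9     2,000.00     1,666.1455    14,995.3091
  10   27,000.00    22,041.1207   220,411.2074
  Σ                 38,632.9305   299,943.4147
P = 38,632.9305; Macaulay duration = 299,943.4147 / 38,632.9305 = 7.76393 years.
Modified duration = D_Mac / (1 + y) = 7.76393 / 1.0205 = 7.60797 years.

7.6080 years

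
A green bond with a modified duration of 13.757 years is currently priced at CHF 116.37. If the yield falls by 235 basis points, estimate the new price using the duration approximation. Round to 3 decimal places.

CHF 153.991

Duration approximation: ΔP/P ≈ -D_mod · Δy = -13.757 × (-0.0235) = +0.3232895.
New price ≈ 116.37 × (1 + 0.3232895) = 153.991199115.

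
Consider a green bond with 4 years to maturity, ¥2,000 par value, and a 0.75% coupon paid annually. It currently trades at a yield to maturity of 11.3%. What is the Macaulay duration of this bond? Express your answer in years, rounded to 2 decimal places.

Periodic yield y = 0.113. Discount each cash flow and weight by its year:
  t   CF        PV=CF/(1+0.113)^t    t·PV
  1        15.00        13.4771        13.4771
  2        15.00        12.1088        24.2176
  3        15.00        10.8794        32.6383
  4     2,015.00     1,313.0897     5,252.3588
  Σ                  1,349.5550     5,322.6917
Price P = Σ PV = 1,349.5550.
Macaulay duration = Σ(t·PV) / P = 5,322.6917 / 1,349.5550 = 3.94403 years.

3.94 years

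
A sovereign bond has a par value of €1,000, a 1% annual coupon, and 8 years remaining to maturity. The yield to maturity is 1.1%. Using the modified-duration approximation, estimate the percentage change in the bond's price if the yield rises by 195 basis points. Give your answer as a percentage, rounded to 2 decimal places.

-14.90%

Periodic yield y = 0.011. Modified duration first:
  t   CF        PV=CF/(1+0.011)^t    t·PV
  1        10.00         9.8912         9.8912
  2        10.00         9.7836        19.5672
  3        10.00         9.6771        29.0314
  4        10.00         9.5718        38.2874
  5        10.00         9.4677        47.3385
  6        10.00         9.3647        56.1881
  7        10.00         9.2628        64.8395
  8     1,010.00       925.3630     7,402.9040
  Σ                    992.3819     7,668.0472
P = 992.3819; D_Mac = 7.72691 yrs; D_mod = 7.72691/(1+0.011) = 7.64284 yrs.
ΔP/P ≈ -D_mod · Δy = -7.64284 × (+0.0195) = -0.149035 = -14.9035%.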